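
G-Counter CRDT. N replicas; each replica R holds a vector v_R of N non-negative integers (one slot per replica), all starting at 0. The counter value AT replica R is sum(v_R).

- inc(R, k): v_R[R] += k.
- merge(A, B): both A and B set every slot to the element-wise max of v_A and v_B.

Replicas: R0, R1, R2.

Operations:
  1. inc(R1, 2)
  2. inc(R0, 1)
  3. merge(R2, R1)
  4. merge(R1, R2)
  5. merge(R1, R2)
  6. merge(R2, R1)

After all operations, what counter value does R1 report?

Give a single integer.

Answer: 2

Derivation:
Op 1: inc R1 by 2 -> R1=(0,2,0) value=2
Op 2: inc R0 by 1 -> R0=(1,0,0) value=1
Op 3: merge R2<->R1 -> R2=(0,2,0) R1=(0,2,0)
Op 4: merge R1<->R2 -> R1=(0,2,0) R2=(0,2,0)
Op 5: merge R1<->R2 -> R1=(0,2,0) R2=(0,2,0)
Op 6: merge R2<->R1 -> R2=(0,2,0) R1=(0,2,0)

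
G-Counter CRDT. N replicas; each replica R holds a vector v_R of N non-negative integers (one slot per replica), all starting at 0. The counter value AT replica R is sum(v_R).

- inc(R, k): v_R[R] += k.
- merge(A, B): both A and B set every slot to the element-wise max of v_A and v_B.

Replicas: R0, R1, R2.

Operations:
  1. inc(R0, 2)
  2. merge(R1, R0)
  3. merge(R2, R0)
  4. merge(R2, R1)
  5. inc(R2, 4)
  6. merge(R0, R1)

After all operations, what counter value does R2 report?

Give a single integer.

Op 1: inc R0 by 2 -> R0=(2,0,0) value=2
Op 2: merge R1<->R0 -> R1=(2,0,0) R0=(2,0,0)
Op 3: merge R2<->R0 -> R2=(2,0,0) R0=(2,0,0)
Op 4: merge R2<->R1 -> R2=(2,0,0) R1=(2,0,0)
Op 5: inc R2 by 4 -> R2=(2,0,4) value=6
Op 6: merge R0<->R1 -> R0=(2,0,0) R1=(2,0,0)

Answer: 6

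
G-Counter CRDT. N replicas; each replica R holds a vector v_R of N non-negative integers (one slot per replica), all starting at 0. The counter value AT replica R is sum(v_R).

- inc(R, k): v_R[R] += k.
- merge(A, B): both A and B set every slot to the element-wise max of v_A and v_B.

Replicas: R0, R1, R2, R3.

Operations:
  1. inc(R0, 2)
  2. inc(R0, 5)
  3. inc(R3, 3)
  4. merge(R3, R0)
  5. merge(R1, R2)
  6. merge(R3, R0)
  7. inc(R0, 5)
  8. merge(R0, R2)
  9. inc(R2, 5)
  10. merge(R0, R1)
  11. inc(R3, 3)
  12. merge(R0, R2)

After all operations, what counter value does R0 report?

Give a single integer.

Answer: 20

Derivation:
Op 1: inc R0 by 2 -> R0=(2,0,0,0) value=2
Op 2: inc R0 by 5 -> R0=(7,0,0,0) value=7
Op 3: inc R3 by 3 -> R3=(0,0,0,3) value=3
Op 4: merge R3<->R0 -> R3=(7,0,0,3) R0=(7,0,0,3)
Op 5: merge R1<->R2 -> R1=(0,0,0,0) R2=(0,0,0,0)
Op 6: merge R3<->R0 -> R3=(7,0,0,3) R0=(7,0,0,3)
Op 7: inc R0 by 5 -> R0=(12,0,0,3) value=15
Op 8: merge R0<->R2 -> R0=(12,0,0,3) R2=(12,0,0,3)
Op 9: inc R2 by 5 -> R2=(12,0,5,3) value=20
Op 10: merge R0<->R1 -> R0=(12,0,0,3) R1=(12,0,0,3)
Op 11: inc R3 by 3 -> R3=(7,0,0,6) value=13
Op 12: merge R0<->R2 -> R0=(12,0,5,3) R2=(12,0,5,3)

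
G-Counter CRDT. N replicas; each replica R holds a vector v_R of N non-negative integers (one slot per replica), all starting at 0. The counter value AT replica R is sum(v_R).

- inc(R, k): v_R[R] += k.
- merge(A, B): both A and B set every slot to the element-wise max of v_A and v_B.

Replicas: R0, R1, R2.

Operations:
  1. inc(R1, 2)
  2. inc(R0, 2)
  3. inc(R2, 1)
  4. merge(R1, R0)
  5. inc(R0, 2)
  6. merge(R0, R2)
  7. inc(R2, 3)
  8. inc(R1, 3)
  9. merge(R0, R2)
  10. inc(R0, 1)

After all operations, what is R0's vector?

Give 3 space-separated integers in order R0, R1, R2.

Answer: 5 2 4

Derivation:
Op 1: inc R1 by 2 -> R1=(0,2,0) value=2
Op 2: inc R0 by 2 -> R0=(2,0,0) value=2
Op 3: inc R2 by 1 -> R2=(0,0,1) value=1
Op 4: merge R1<->R0 -> R1=(2,2,0) R0=(2,2,0)
Op 5: inc R0 by 2 -> R0=(4,2,0) value=6
Op 6: merge R0<->R2 -> R0=(4,2,1) R2=(4,2,1)
Op 7: inc R2 by 3 -> R2=(4,2,4) value=10
Op 8: inc R1 by 3 -> R1=(2,5,0) value=7
Op 9: merge R0<->R2 -> R0=(4,2,4) R2=(4,2,4)
Op 10: inc R0 by 1 -> R0=(5,2,4) value=11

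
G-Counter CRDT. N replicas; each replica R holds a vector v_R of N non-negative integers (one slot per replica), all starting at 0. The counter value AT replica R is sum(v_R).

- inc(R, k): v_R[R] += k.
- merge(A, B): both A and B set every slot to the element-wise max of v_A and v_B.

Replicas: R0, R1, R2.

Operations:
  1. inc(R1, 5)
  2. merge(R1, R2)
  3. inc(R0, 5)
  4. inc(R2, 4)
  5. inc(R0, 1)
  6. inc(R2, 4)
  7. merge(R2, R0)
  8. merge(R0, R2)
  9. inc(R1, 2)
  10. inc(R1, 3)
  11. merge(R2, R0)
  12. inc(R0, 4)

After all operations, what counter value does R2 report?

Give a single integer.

Op 1: inc R1 by 5 -> R1=(0,5,0) value=5
Op 2: merge R1<->R2 -> R1=(0,5,0) R2=(0,5,0)
Op 3: inc R0 by 5 -> R0=(5,0,0) value=5
Op 4: inc R2 by 4 -> R2=(0,5,4) value=9
Op 5: inc R0 by 1 -> R0=(6,0,0) value=6
Op 6: inc R2 by 4 -> R2=(0,5,8) value=13
Op 7: merge R2<->R0 -> R2=(6,5,8) R0=(6,5,8)
Op 8: merge R0<->R2 -> R0=(6,5,8) R2=(6,5,8)
Op 9: inc R1 by 2 -> R1=(0,7,0) value=7
Op 10: inc R1 by 3 -> R1=(0,10,0) value=10
Op 11: merge R2<->R0 -> R2=(6,5,8) R0=(6,5,8)
Op 12: inc R0 by 4 -> R0=(10,5,8) value=23

Answer: 19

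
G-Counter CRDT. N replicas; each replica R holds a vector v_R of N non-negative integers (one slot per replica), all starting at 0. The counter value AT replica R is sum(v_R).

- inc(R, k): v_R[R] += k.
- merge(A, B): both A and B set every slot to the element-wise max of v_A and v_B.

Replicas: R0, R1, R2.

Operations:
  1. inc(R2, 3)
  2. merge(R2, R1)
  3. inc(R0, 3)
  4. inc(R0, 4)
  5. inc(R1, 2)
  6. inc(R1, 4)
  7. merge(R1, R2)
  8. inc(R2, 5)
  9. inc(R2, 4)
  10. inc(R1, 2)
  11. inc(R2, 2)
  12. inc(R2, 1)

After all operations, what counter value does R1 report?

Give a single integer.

Op 1: inc R2 by 3 -> R2=(0,0,3) value=3
Op 2: merge R2<->R1 -> R2=(0,0,3) R1=(0,0,3)
Op 3: inc R0 by 3 -> R0=(3,0,0) value=3
Op 4: inc R0 by 4 -> R0=(7,0,0) value=7
Op 5: inc R1 by 2 -> R1=(0,2,3) value=5
Op 6: inc R1 by 4 -> R1=(0,6,3) value=9
Op 7: merge R1<->R2 -> R1=(0,6,3) R2=(0,6,3)
Op 8: inc R2 by 5 -> R2=(0,6,8) value=14
Op 9: inc R2 by 4 -> R2=(0,6,12) value=18
Op 10: inc R1 by 2 -> R1=(0,8,3) value=11
Op 11: inc R2 by 2 -> R2=(0,6,14) value=20
Op 12: inc R2 by 1 -> R2=(0,6,15) value=21

Answer: 11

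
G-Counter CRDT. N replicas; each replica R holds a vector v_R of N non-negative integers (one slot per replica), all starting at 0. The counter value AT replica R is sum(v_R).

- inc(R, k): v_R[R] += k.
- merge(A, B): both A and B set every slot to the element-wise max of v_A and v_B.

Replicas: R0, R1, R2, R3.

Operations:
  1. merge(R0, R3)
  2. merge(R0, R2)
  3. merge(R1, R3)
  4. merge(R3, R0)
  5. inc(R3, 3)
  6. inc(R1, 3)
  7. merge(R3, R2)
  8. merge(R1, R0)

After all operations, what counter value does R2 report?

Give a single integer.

Op 1: merge R0<->R3 -> R0=(0,0,0,0) R3=(0,0,0,0)
Op 2: merge R0<->R2 -> R0=(0,0,0,0) R2=(0,0,0,0)
Op 3: merge R1<->R3 -> R1=(0,0,0,0) R3=(0,0,0,0)
Op 4: merge R3<->R0 -> R3=(0,0,0,0) R0=(0,0,0,0)
Op 5: inc R3 by 3 -> R3=(0,0,0,3) value=3
Op 6: inc R1 by 3 -> R1=(0,3,0,0) value=3
Op 7: merge R3<->R2 -> R3=(0,0,0,3) R2=(0,0,0,3)
Op 8: merge R1<->R0 -> R1=(0,3,0,0) R0=(0,3,0,0)

Answer: 3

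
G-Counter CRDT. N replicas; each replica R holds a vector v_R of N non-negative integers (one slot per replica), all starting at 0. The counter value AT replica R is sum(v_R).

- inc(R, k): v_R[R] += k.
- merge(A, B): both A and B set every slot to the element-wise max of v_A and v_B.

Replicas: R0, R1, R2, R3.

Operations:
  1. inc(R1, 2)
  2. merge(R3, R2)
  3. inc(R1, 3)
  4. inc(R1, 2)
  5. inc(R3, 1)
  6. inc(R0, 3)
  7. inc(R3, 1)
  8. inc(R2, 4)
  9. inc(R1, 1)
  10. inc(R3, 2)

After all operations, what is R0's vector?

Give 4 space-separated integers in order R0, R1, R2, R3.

Op 1: inc R1 by 2 -> R1=(0,2,0,0) value=2
Op 2: merge R3<->R2 -> R3=(0,0,0,0) R2=(0,0,0,0)
Op 3: inc R1 by 3 -> R1=(0,5,0,0) value=5
Op 4: inc R1 by 2 -> R1=(0,7,0,0) value=7
Op 5: inc R3 by 1 -> R3=(0,0,0,1) value=1
Op 6: inc R0 by 3 -> R0=(3,0,0,0) value=3
Op 7: inc R3 by 1 -> R3=(0,0,0,2) value=2
Op 8: inc R2 by 4 -> R2=(0,0,4,0) value=4
Op 9: inc R1 by 1 -> R1=(0,8,0,0) value=8
Op 10: inc R3 by 2 -> R3=(0,0,0,4) value=4

Answer: 3 0 0 0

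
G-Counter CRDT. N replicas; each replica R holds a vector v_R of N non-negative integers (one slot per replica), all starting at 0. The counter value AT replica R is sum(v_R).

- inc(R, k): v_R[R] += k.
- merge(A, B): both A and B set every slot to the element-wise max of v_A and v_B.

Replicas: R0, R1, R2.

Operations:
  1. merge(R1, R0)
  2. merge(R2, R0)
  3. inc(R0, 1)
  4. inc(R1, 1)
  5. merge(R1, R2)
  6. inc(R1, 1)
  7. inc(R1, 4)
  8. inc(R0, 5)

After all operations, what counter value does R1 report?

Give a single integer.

Answer: 6

Derivation:
Op 1: merge R1<->R0 -> R1=(0,0,0) R0=(0,0,0)
Op 2: merge R2<->R0 -> R2=(0,0,0) R0=(0,0,0)
Op 3: inc R0 by 1 -> R0=(1,0,0) value=1
Op 4: inc R1 by 1 -> R1=(0,1,0) value=1
Op 5: merge R1<->R2 -> R1=(0,1,0) R2=(0,1,0)
Op 6: inc R1 by 1 -> R1=(0,2,0) value=2
Op 7: inc R1 by 4 -> R1=(0,6,0) value=6
Op 8: inc R0 by 5 -> R0=(6,0,0) value=6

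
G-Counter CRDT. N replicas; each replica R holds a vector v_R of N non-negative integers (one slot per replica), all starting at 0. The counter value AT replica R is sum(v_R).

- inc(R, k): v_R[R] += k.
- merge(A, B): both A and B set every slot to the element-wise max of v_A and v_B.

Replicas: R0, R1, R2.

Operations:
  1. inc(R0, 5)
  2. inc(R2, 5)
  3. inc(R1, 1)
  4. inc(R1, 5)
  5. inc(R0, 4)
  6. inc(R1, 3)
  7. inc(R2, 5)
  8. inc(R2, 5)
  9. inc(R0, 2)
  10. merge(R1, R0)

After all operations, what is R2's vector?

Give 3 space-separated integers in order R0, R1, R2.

Answer: 0 0 15

Derivation:
Op 1: inc R0 by 5 -> R0=(5,0,0) value=5
Op 2: inc R2 by 5 -> R2=(0,0,5) value=5
Op 3: inc R1 by 1 -> R1=(0,1,0) value=1
Op 4: inc R1 by 5 -> R1=(0,6,0) value=6
Op 5: inc R0 by 4 -> R0=(9,0,0) value=9
Op 6: inc R1 by 3 -> R1=(0,9,0) value=9
Op 7: inc R2 by 5 -> R2=(0,0,10) value=10
Op 8: inc R2 by 5 -> R2=(0,0,15) value=15
Op 9: inc R0 by 2 -> R0=(11,0,0) value=11
Op 10: merge R1<->R0 -> R1=(11,9,0) R0=(11,9,0)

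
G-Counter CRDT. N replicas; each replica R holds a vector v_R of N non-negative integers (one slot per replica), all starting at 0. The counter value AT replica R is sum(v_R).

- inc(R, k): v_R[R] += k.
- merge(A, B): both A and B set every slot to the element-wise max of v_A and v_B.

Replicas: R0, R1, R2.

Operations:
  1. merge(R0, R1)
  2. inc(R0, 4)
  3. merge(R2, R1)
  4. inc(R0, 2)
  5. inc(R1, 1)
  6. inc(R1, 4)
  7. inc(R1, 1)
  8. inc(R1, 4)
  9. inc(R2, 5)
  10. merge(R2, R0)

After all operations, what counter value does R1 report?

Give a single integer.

Op 1: merge R0<->R1 -> R0=(0,0,0) R1=(0,0,0)
Op 2: inc R0 by 4 -> R0=(4,0,0) value=4
Op 3: merge R2<->R1 -> R2=(0,0,0) R1=(0,0,0)
Op 4: inc R0 by 2 -> R0=(6,0,0) value=6
Op 5: inc R1 by 1 -> R1=(0,1,0) value=1
Op 6: inc R1 by 4 -> R1=(0,5,0) value=5
Op 7: inc R1 by 1 -> R1=(0,6,0) value=6
Op 8: inc R1 by 4 -> R1=(0,10,0) value=10
Op 9: inc R2 by 5 -> R2=(0,0,5) value=5
Op 10: merge R2<->R0 -> R2=(6,0,5) R0=(6,0,5)

Answer: 10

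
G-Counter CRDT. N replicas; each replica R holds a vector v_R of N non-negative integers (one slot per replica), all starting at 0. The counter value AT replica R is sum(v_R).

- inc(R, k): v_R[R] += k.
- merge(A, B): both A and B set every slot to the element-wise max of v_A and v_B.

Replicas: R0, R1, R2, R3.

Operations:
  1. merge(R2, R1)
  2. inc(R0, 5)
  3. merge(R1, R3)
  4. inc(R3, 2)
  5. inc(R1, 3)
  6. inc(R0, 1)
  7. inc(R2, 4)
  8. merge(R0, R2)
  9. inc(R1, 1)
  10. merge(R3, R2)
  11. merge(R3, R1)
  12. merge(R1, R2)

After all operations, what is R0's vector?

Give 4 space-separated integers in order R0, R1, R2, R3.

Op 1: merge R2<->R1 -> R2=(0,0,0,0) R1=(0,0,0,0)
Op 2: inc R0 by 5 -> R0=(5,0,0,0) value=5
Op 3: merge R1<->R3 -> R1=(0,0,0,0) R3=(0,0,0,0)
Op 4: inc R3 by 2 -> R3=(0,0,0,2) value=2
Op 5: inc R1 by 3 -> R1=(0,3,0,0) value=3
Op 6: inc R0 by 1 -> R0=(6,0,0,0) value=6
Op 7: inc R2 by 4 -> R2=(0,0,4,0) value=4
Op 8: merge R0<->R2 -> R0=(6,0,4,0) R2=(6,0,4,0)
Op 9: inc R1 by 1 -> R1=(0,4,0,0) value=4
Op 10: merge R3<->R2 -> R3=(6,0,4,2) R2=(6,0,4,2)
Op 11: merge R3<->R1 -> R3=(6,4,4,2) R1=(6,4,4,2)
Op 12: merge R1<->R2 -> R1=(6,4,4,2) R2=(6,4,4,2)

Answer: 6 0 4 0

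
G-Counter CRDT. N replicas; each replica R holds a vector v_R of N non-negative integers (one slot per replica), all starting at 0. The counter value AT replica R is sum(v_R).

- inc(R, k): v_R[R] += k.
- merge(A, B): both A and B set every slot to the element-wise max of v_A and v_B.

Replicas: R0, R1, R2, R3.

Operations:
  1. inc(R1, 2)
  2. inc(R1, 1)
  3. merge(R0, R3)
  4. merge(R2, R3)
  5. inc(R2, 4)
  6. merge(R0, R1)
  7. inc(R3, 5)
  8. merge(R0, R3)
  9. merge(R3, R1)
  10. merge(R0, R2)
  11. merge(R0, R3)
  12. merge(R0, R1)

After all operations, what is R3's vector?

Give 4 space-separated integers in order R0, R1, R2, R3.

Op 1: inc R1 by 2 -> R1=(0,2,0,0) value=2
Op 2: inc R1 by 1 -> R1=(0,3,0,0) value=3
Op 3: merge R0<->R3 -> R0=(0,0,0,0) R3=(0,0,0,0)
Op 4: merge R2<->R3 -> R2=(0,0,0,0) R3=(0,0,0,0)
Op 5: inc R2 by 4 -> R2=(0,0,4,0) value=4
Op 6: merge R0<->R1 -> R0=(0,3,0,0) R1=(0,3,0,0)
Op 7: inc R3 by 5 -> R3=(0,0,0,5) value=5
Op 8: merge R0<->R3 -> R0=(0,3,0,5) R3=(0,3,0,5)
Op 9: merge R3<->R1 -> R3=(0,3,0,5) R1=(0,3,0,5)
Op 10: merge R0<->R2 -> R0=(0,3,4,5) R2=(0,3,4,5)
Op 11: merge R0<->R3 -> R0=(0,3,4,5) R3=(0,3,4,5)
Op 12: merge R0<->R1 -> R0=(0,3,4,5) R1=(0,3,4,5)

Answer: 0 3 4 5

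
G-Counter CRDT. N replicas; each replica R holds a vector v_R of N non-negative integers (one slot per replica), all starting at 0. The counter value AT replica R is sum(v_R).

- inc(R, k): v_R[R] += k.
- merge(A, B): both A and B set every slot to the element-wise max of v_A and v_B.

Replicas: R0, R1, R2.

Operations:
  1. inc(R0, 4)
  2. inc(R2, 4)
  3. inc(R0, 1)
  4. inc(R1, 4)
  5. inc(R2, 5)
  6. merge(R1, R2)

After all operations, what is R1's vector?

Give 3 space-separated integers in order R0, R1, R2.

Answer: 0 4 9

Derivation:
Op 1: inc R0 by 4 -> R0=(4,0,0) value=4
Op 2: inc R2 by 4 -> R2=(0,0,4) value=4
Op 3: inc R0 by 1 -> R0=(5,0,0) value=5
Op 4: inc R1 by 4 -> R1=(0,4,0) value=4
Op 5: inc R2 by 5 -> R2=(0,0,9) value=9
Op 6: merge R1<->R2 -> R1=(0,4,9) R2=(0,4,9)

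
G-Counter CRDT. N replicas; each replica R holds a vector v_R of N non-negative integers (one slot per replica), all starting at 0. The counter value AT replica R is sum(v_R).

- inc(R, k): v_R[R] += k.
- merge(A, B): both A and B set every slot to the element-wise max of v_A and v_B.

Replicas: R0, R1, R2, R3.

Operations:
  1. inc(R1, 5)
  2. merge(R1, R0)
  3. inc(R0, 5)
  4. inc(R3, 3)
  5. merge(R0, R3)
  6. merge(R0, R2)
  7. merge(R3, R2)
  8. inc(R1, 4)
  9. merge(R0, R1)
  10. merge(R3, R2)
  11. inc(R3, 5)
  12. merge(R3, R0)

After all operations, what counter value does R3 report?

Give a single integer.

Answer: 22

Derivation:
Op 1: inc R1 by 5 -> R1=(0,5,0,0) value=5
Op 2: merge R1<->R0 -> R1=(0,5,0,0) R0=(0,5,0,0)
Op 3: inc R0 by 5 -> R0=(5,5,0,0) value=10
Op 4: inc R3 by 3 -> R3=(0,0,0,3) value=3
Op 5: merge R0<->R3 -> R0=(5,5,0,3) R3=(5,5,0,3)
Op 6: merge R0<->R2 -> R0=(5,5,0,3) R2=(5,5,0,3)
Op 7: merge R3<->R2 -> R3=(5,5,0,3) R2=(5,5,0,3)
Op 8: inc R1 by 4 -> R1=(0,9,0,0) value=9
Op 9: merge R0<->R1 -> R0=(5,9,0,3) R1=(5,9,0,3)
Op 10: merge R3<->R2 -> R3=(5,5,0,3) R2=(5,5,0,3)
Op 11: inc R3 by 5 -> R3=(5,5,0,8) value=18
Op 12: merge R3<->R0 -> R3=(5,9,0,8) R0=(5,9,0,8)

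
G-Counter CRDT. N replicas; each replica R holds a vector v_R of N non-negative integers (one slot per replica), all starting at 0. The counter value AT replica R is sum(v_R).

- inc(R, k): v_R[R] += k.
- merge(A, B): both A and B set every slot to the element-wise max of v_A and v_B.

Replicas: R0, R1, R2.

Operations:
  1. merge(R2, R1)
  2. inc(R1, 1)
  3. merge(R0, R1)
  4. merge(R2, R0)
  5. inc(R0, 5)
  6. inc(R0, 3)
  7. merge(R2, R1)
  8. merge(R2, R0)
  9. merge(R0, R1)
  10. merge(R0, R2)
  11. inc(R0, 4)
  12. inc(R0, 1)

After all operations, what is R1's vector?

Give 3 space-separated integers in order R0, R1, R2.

Op 1: merge R2<->R1 -> R2=(0,0,0) R1=(0,0,0)
Op 2: inc R1 by 1 -> R1=(0,1,0) value=1
Op 3: merge R0<->R1 -> R0=(0,1,0) R1=(0,1,0)
Op 4: merge R2<->R0 -> R2=(0,1,0) R0=(0,1,0)
Op 5: inc R0 by 5 -> R0=(5,1,0) value=6
Op 6: inc R0 by 3 -> R0=(8,1,0) value=9
Op 7: merge R2<->R1 -> R2=(0,1,0) R1=(0,1,0)
Op 8: merge R2<->R0 -> R2=(8,1,0) R0=(8,1,0)
Op 9: merge R0<->R1 -> R0=(8,1,0) R1=(8,1,0)
Op 10: merge R0<->R2 -> R0=(8,1,0) R2=(8,1,0)
Op 11: inc R0 by 4 -> R0=(12,1,0) value=13
Op 12: inc R0 by 1 -> R0=(13,1,0) value=14

Answer: 8 1 0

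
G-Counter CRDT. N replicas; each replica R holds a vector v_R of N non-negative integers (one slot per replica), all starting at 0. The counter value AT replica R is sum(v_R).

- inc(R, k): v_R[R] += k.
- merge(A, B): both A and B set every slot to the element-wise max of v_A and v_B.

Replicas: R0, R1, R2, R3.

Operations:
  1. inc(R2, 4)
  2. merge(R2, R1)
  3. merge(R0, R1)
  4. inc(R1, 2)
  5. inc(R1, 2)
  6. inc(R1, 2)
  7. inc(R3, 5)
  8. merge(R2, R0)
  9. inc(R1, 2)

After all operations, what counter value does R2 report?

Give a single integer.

Op 1: inc R2 by 4 -> R2=(0,0,4,0) value=4
Op 2: merge R2<->R1 -> R2=(0,0,4,0) R1=(0,0,4,0)
Op 3: merge R0<->R1 -> R0=(0,0,4,0) R1=(0,0,4,0)
Op 4: inc R1 by 2 -> R1=(0,2,4,0) value=6
Op 5: inc R1 by 2 -> R1=(0,4,4,0) value=8
Op 6: inc R1 by 2 -> R1=(0,6,4,0) value=10
Op 7: inc R3 by 5 -> R3=(0,0,0,5) value=5
Op 8: merge R2<->R0 -> R2=(0,0,4,0) R0=(0,0,4,0)
Op 9: inc R1 by 2 -> R1=(0,8,4,0) value=12

Answer: 4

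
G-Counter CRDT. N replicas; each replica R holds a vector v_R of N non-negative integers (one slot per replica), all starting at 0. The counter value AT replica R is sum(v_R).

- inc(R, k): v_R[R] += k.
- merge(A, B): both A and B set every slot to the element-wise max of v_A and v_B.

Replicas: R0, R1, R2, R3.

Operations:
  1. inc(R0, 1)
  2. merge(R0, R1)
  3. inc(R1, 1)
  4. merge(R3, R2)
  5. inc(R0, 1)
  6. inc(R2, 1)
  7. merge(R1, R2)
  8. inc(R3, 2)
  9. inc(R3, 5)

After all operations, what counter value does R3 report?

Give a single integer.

Answer: 7

Derivation:
Op 1: inc R0 by 1 -> R0=(1,0,0,0) value=1
Op 2: merge R0<->R1 -> R0=(1,0,0,0) R1=(1,0,0,0)
Op 3: inc R1 by 1 -> R1=(1,1,0,0) value=2
Op 4: merge R3<->R2 -> R3=(0,0,0,0) R2=(0,0,0,0)
Op 5: inc R0 by 1 -> R0=(2,0,0,0) value=2
Op 6: inc R2 by 1 -> R2=(0,0,1,0) value=1
Op 7: merge R1<->R2 -> R1=(1,1,1,0) R2=(1,1,1,0)
Op 8: inc R3 by 2 -> R3=(0,0,0,2) value=2
Op 9: inc R3 by 5 -> R3=(0,0,0,7) value=7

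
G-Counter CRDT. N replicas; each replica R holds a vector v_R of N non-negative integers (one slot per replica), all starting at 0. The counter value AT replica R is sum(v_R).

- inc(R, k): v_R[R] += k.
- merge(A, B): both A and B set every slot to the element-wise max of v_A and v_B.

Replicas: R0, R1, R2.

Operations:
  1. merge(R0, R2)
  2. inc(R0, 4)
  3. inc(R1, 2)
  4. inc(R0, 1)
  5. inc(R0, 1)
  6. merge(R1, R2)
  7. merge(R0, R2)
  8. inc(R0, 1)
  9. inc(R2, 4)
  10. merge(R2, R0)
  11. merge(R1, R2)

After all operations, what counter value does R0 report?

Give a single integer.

Op 1: merge R0<->R2 -> R0=(0,0,0) R2=(0,0,0)
Op 2: inc R0 by 4 -> R0=(4,0,0) value=4
Op 3: inc R1 by 2 -> R1=(0,2,0) value=2
Op 4: inc R0 by 1 -> R0=(5,0,0) value=5
Op 5: inc R0 by 1 -> R0=(6,0,0) value=6
Op 6: merge R1<->R2 -> R1=(0,2,0) R2=(0,2,0)
Op 7: merge R0<->R2 -> R0=(6,2,0) R2=(6,2,0)
Op 8: inc R0 by 1 -> R0=(7,2,0) value=9
Op 9: inc R2 by 4 -> R2=(6,2,4) value=12
Op 10: merge R2<->R0 -> R2=(7,2,4) R0=(7,2,4)
Op 11: merge R1<->R2 -> R1=(7,2,4) R2=(7,2,4)

Answer: 13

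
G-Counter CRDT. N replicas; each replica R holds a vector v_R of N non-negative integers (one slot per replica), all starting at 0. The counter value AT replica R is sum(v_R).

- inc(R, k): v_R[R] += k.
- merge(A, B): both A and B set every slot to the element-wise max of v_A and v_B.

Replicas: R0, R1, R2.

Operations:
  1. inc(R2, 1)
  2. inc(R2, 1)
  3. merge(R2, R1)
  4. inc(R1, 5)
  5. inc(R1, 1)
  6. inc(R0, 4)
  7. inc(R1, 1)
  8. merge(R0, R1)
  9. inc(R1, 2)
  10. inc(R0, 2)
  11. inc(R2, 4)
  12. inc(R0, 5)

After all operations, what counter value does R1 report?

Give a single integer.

Op 1: inc R2 by 1 -> R2=(0,0,1) value=1
Op 2: inc R2 by 1 -> R2=(0,0,2) value=2
Op 3: merge R2<->R1 -> R2=(0,0,2) R1=(0,0,2)
Op 4: inc R1 by 5 -> R1=(0,5,2) value=7
Op 5: inc R1 by 1 -> R1=(0,6,2) value=8
Op 6: inc R0 by 4 -> R0=(4,0,0) value=4
Op 7: inc R1 by 1 -> R1=(0,7,2) value=9
Op 8: merge R0<->R1 -> R0=(4,7,2) R1=(4,7,2)
Op 9: inc R1 by 2 -> R1=(4,9,2) value=15
Op 10: inc R0 by 2 -> R0=(6,7,2) value=15
Op 11: inc R2 by 4 -> R2=(0,0,6) value=6
Op 12: inc R0 by 5 -> R0=(11,7,2) value=20

Answer: 15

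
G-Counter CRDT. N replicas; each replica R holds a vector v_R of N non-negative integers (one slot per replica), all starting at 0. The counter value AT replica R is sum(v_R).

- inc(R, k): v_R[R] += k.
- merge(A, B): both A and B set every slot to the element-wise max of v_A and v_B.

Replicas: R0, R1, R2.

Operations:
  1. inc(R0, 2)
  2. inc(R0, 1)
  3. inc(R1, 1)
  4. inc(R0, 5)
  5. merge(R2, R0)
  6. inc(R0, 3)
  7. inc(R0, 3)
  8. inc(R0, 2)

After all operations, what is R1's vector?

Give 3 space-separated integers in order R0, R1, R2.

Op 1: inc R0 by 2 -> R0=(2,0,0) value=2
Op 2: inc R0 by 1 -> R0=(3,0,0) value=3
Op 3: inc R1 by 1 -> R1=(0,1,0) value=1
Op 4: inc R0 by 5 -> R0=(8,0,0) value=8
Op 5: merge R2<->R0 -> R2=(8,0,0) R0=(8,0,0)
Op 6: inc R0 by 3 -> R0=(11,0,0) value=11
Op 7: inc R0 by 3 -> R0=(14,0,0) value=14
Op 8: inc R0 by 2 -> R0=(16,0,0) value=16

Answer: 0 1 0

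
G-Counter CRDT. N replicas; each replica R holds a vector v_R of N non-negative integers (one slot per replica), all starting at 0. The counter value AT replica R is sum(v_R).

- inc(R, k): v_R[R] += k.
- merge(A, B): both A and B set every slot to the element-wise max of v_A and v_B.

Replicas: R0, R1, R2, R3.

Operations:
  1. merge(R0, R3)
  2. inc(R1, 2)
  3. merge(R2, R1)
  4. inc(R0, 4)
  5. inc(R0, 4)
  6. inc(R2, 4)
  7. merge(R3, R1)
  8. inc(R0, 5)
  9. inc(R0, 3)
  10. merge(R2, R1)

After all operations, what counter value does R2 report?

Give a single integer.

Answer: 6

Derivation:
Op 1: merge R0<->R3 -> R0=(0,0,0,0) R3=(0,0,0,0)
Op 2: inc R1 by 2 -> R1=(0,2,0,0) value=2
Op 3: merge R2<->R1 -> R2=(0,2,0,0) R1=(0,2,0,0)
Op 4: inc R0 by 4 -> R0=(4,0,0,0) value=4
Op 5: inc R0 by 4 -> R0=(8,0,0,0) value=8
Op 6: inc R2 by 4 -> R2=(0,2,4,0) value=6
Op 7: merge R3<->R1 -> R3=(0,2,0,0) R1=(0,2,0,0)
Op 8: inc R0 by 5 -> R0=(13,0,0,0) value=13
Op 9: inc R0 by 3 -> R0=(16,0,0,0) value=16
Op 10: merge R2<->R1 -> R2=(0,2,4,0) R1=(0,2,4,0)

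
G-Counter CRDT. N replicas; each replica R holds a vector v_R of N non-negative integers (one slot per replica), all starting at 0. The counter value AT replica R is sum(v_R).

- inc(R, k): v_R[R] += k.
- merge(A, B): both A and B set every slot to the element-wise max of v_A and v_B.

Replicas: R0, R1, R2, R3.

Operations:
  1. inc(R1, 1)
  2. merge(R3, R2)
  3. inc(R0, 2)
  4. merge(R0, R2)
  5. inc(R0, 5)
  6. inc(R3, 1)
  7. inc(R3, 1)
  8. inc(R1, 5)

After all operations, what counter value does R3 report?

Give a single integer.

Op 1: inc R1 by 1 -> R1=(0,1,0,0) value=1
Op 2: merge R3<->R2 -> R3=(0,0,0,0) R2=(0,0,0,0)
Op 3: inc R0 by 2 -> R0=(2,0,0,0) value=2
Op 4: merge R0<->R2 -> R0=(2,0,0,0) R2=(2,0,0,0)
Op 5: inc R0 by 5 -> R0=(7,0,0,0) value=7
Op 6: inc R3 by 1 -> R3=(0,0,0,1) value=1
Op 7: inc R3 by 1 -> R3=(0,0,0,2) value=2
Op 8: inc R1 by 5 -> R1=(0,6,0,0) value=6

Answer: 2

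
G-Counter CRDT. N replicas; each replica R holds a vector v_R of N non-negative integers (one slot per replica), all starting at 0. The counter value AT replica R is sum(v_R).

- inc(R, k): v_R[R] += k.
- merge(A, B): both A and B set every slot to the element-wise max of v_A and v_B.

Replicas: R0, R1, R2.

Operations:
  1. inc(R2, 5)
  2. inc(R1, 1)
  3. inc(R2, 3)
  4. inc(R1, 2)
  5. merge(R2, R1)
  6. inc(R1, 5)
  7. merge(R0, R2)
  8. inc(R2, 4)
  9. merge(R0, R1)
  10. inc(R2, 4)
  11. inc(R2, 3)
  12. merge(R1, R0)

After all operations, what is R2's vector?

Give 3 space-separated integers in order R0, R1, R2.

Op 1: inc R2 by 5 -> R2=(0,0,5) value=5
Op 2: inc R1 by 1 -> R1=(0,1,0) value=1
Op 3: inc R2 by 3 -> R2=(0,0,8) value=8
Op 4: inc R1 by 2 -> R1=(0,3,0) value=3
Op 5: merge R2<->R1 -> R2=(0,3,8) R1=(0,3,8)
Op 6: inc R1 by 5 -> R1=(0,8,8) value=16
Op 7: merge R0<->R2 -> R0=(0,3,8) R2=(0,3,8)
Op 8: inc R2 by 4 -> R2=(0,3,12) value=15
Op 9: merge R0<->R1 -> R0=(0,8,8) R1=(0,8,8)
Op 10: inc R2 by 4 -> R2=(0,3,16) value=19
Op 11: inc R2 by 3 -> R2=(0,3,19) value=22
Op 12: merge R1<->R0 -> R1=(0,8,8) R0=(0,8,8)

Answer: 0 3 19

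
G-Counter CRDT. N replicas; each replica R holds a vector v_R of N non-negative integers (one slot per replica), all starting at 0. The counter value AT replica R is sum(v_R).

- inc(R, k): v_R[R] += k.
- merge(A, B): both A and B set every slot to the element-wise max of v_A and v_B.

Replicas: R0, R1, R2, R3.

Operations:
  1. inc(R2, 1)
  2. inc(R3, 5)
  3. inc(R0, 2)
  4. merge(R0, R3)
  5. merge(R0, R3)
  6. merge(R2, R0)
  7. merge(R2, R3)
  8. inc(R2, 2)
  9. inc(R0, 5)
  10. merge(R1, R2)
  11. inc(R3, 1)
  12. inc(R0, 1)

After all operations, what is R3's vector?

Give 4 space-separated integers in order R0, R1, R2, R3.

Answer: 2 0 1 6

Derivation:
Op 1: inc R2 by 1 -> R2=(0,0,1,0) value=1
Op 2: inc R3 by 5 -> R3=(0,0,0,5) value=5
Op 3: inc R0 by 2 -> R0=(2,0,0,0) value=2
Op 4: merge R0<->R3 -> R0=(2,0,0,5) R3=(2,0,0,5)
Op 5: merge R0<->R3 -> R0=(2,0,0,5) R3=(2,0,0,5)
Op 6: merge R2<->R0 -> R2=(2,0,1,5) R0=(2,0,1,5)
Op 7: merge R2<->R3 -> R2=(2,0,1,5) R3=(2,0,1,5)
Op 8: inc R2 by 2 -> R2=(2,0,3,5) value=10
Op 9: inc R0 by 5 -> R0=(7,0,1,5) value=13
Op 10: merge R1<->R2 -> R1=(2,0,3,5) R2=(2,0,3,5)
Op 11: inc R3 by 1 -> R3=(2,0,1,6) value=9
Op 12: inc R0 by 1 -> R0=(8,0,1,5) value=14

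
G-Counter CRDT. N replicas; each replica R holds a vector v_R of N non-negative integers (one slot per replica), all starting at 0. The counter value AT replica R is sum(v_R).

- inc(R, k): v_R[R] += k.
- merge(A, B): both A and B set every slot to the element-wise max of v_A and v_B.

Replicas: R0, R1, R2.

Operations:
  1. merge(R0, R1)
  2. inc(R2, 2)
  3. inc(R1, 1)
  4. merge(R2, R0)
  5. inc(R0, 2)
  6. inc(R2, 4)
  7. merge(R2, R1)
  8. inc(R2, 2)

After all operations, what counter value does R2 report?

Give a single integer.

Answer: 9

Derivation:
Op 1: merge R0<->R1 -> R0=(0,0,0) R1=(0,0,0)
Op 2: inc R2 by 2 -> R2=(0,0,2) value=2
Op 3: inc R1 by 1 -> R1=(0,1,0) value=1
Op 4: merge R2<->R0 -> R2=(0,0,2) R0=(0,0,2)
Op 5: inc R0 by 2 -> R0=(2,0,2) value=4
Op 6: inc R2 by 4 -> R2=(0,0,6) value=6
Op 7: merge R2<->R1 -> R2=(0,1,6) R1=(0,1,6)
Op 8: inc R2 by 2 -> R2=(0,1,8) value=9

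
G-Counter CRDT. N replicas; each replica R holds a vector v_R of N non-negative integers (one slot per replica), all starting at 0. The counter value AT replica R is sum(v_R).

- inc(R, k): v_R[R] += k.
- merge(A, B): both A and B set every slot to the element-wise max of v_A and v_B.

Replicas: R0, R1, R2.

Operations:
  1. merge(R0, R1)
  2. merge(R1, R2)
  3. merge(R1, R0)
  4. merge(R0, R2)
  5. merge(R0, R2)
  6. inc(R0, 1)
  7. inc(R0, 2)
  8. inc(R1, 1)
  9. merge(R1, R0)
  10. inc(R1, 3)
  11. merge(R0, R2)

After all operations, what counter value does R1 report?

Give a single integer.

Op 1: merge R0<->R1 -> R0=(0,0,0) R1=(0,0,0)
Op 2: merge R1<->R2 -> R1=(0,0,0) R2=(0,0,0)
Op 3: merge R1<->R0 -> R1=(0,0,0) R0=(0,0,0)
Op 4: merge R0<->R2 -> R0=(0,0,0) R2=(0,0,0)
Op 5: merge R0<->R2 -> R0=(0,0,0) R2=(0,0,0)
Op 6: inc R0 by 1 -> R0=(1,0,0) value=1
Op 7: inc R0 by 2 -> R0=(3,0,0) value=3
Op 8: inc R1 by 1 -> R1=(0,1,0) value=1
Op 9: merge R1<->R0 -> R1=(3,1,0) R0=(3,1,0)
Op 10: inc R1 by 3 -> R1=(3,4,0) value=7
Op 11: merge R0<->R2 -> R0=(3,1,0) R2=(3,1,0)

Answer: 7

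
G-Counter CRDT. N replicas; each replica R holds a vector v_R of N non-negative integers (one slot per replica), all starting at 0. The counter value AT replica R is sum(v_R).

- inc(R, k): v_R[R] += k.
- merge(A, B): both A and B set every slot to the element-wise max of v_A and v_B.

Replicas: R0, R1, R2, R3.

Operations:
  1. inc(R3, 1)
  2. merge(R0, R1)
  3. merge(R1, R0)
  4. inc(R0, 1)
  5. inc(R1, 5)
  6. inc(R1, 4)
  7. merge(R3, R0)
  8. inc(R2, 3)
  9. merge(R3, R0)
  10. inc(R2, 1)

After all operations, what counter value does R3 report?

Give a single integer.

Answer: 2

Derivation:
Op 1: inc R3 by 1 -> R3=(0,0,0,1) value=1
Op 2: merge R0<->R1 -> R0=(0,0,0,0) R1=(0,0,0,0)
Op 3: merge R1<->R0 -> R1=(0,0,0,0) R0=(0,0,0,0)
Op 4: inc R0 by 1 -> R0=(1,0,0,0) value=1
Op 5: inc R1 by 5 -> R1=(0,5,0,0) value=5
Op 6: inc R1 by 4 -> R1=(0,9,0,0) value=9
Op 7: merge R3<->R0 -> R3=(1,0,0,1) R0=(1,0,0,1)
Op 8: inc R2 by 3 -> R2=(0,0,3,0) value=3
Op 9: merge R3<->R0 -> R3=(1,0,0,1) R0=(1,0,0,1)
Op 10: inc R2 by 1 -> R2=(0,0,4,0) value=4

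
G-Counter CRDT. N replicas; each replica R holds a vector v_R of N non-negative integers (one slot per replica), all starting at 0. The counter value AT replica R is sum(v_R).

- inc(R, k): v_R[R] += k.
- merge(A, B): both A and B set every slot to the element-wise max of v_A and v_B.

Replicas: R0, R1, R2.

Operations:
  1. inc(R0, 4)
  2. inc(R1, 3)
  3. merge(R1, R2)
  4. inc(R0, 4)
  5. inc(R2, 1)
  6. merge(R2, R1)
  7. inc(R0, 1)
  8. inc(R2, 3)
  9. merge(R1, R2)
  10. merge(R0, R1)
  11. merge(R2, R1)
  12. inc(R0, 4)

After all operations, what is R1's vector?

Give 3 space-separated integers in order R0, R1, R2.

Answer: 9 3 4

Derivation:
Op 1: inc R0 by 4 -> R0=(4,0,0) value=4
Op 2: inc R1 by 3 -> R1=(0,3,0) value=3
Op 3: merge R1<->R2 -> R1=(0,3,0) R2=(0,3,0)
Op 4: inc R0 by 4 -> R0=(8,0,0) value=8
Op 5: inc R2 by 1 -> R2=(0,3,1) value=4
Op 6: merge R2<->R1 -> R2=(0,3,1) R1=(0,3,1)
Op 7: inc R0 by 1 -> R0=(9,0,0) value=9
Op 8: inc R2 by 3 -> R2=(0,3,4) value=7
Op 9: merge R1<->R2 -> R1=(0,3,4) R2=(0,3,4)
Op 10: merge R0<->R1 -> R0=(9,3,4) R1=(9,3,4)
Op 11: merge R2<->R1 -> R2=(9,3,4) R1=(9,3,4)
Op 12: inc R0 by 4 -> R0=(13,3,4) value=20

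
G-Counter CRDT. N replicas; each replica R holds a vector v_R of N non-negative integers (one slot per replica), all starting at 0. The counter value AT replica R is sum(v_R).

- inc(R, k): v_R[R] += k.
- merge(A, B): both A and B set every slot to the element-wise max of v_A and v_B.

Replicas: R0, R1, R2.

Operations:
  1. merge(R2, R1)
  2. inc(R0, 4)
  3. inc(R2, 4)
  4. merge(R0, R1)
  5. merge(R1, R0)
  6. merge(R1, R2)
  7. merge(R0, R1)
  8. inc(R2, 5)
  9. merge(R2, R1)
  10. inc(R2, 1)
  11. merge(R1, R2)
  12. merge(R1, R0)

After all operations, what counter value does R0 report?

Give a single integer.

Op 1: merge R2<->R1 -> R2=(0,0,0) R1=(0,0,0)
Op 2: inc R0 by 4 -> R0=(4,0,0) value=4
Op 3: inc R2 by 4 -> R2=(0,0,4) value=4
Op 4: merge R0<->R1 -> R0=(4,0,0) R1=(4,0,0)
Op 5: merge R1<->R0 -> R1=(4,0,0) R0=(4,0,0)
Op 6: merge R1<->R2 -> R1=(4,0,4) R2=(4,0,4)
Op 7: merge R0<->R1 -> R0=(4,0,4) R1=(4,0,4)
Op 8: inc R2 by 5 -> R2=(4,0,9) value=13
Op 9: merge R2<->R1 -> R2=(4,0,9) R1=(4,0,9)
Op 10: inc R2 by 1 -> R2=(4,0,10) value=14
Op 11: merge R1<->R2 -> R1=(4,0,10) R2=(4,0,10)
Op 12: merge R1<->R0 -> R1=(4,0,10) R0=(4,0,10)

Answer: 14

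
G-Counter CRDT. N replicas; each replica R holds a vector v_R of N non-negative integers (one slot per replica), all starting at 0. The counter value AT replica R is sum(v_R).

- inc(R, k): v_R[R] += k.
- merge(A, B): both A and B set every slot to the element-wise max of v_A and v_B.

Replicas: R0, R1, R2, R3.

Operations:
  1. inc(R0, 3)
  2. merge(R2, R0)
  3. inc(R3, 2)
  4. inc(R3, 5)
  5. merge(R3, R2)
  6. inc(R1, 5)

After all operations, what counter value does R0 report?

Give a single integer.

Answer: 3

Derivation:
Op 1: inc R0 by 3 -> R0=(3,0,0,0) value=3
Op 2: merge R2<->R0 -> R2=(3,0,0,0) R0=(3,0,0,0)
Op 3: inc R3 by 2 -> R3=(0,0,0,2) value=2
Op 4: inc R3 by 5 -> R3=(0,0,0,7) value=7
Op 5: merge R3<->R2 -> R3=(3,0,0,7) R2=(3,0,0,7)
Op 6: inc R1 by 5 -> R1=(0,5,0,0) value=5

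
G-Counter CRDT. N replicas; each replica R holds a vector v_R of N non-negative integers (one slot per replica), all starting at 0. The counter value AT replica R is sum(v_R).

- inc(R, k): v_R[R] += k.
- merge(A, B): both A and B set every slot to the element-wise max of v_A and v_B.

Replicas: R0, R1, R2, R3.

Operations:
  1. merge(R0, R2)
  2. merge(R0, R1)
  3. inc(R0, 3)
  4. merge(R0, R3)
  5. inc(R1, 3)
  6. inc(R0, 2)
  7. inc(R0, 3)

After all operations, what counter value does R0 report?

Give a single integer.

Op 1: merge R0<->R2 -> R0=(0,0,0,0) R2=(0,0,0,0)
Op 2: merge R0<->R1 -> R0=(0,0,0,0) R1=(0,0,0,0)
Op 3: inc R0 by 3 -> R0=(3,0,0,0) value=3
Op 4: merge R0<->R3 -> R0=(3,0,0,0) R3=(3,0,0,0)
Op 5: inc R1 by 3 -> R1=(0,3,0,0) value=3
Op 6: inc R0 by 2 -> R0=(5,0,0,0) value=5
Op 7: inc R0 by 3 -> R0=(8,0,0,0) value=8

Answer: 8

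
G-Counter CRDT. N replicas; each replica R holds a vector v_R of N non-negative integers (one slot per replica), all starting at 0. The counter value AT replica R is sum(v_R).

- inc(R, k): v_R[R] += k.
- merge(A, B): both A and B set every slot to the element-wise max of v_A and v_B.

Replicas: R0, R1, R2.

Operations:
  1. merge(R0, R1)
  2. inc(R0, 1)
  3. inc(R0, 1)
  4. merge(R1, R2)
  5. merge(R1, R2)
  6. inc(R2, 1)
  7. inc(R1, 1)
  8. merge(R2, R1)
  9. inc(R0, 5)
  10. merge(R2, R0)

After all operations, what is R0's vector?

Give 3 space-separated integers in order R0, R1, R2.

Answer: 7 1 1

Derivation:
Op 1: merge R0<->R1 -> R0=(0,0,0) R1=(0,0,0)
Op 2: inc R0 by 1 -> R0=(1,0,0) value=1
Op 3: inc R0 by 1 -> R0=(2,0,0) value=2
Op 4: merge R1<->R2 -> R1=(0,0,0) R2=(0,0,0)
Op 5: merge R1<->R2 -> R1=(0,0,0) R2=(0,0,0)
Op 6: inc R2 by 1 -> R2=(0,0,1) value=1
Op 7: inc R1 by 1 -> R1=(0,1,0) value=1
Op 8: merge R2<->R1 -> R2=(0,1,1) R1=(0,1,1)
Op 9: inc R0 by 5 -> R0=(7,0,0) value=7
Op 10: merge R2<->R0 -> R2=(7,1,1) R0=(7,1,1)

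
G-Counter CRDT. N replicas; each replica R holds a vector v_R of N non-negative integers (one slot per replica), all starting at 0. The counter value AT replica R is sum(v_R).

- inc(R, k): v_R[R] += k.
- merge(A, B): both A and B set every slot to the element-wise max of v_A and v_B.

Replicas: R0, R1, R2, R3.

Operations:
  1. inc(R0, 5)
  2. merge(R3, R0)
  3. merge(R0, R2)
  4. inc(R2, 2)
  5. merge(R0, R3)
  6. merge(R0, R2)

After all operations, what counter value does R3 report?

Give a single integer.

Op 1: inc R0 by 5 -> R0=(5,0,0,0) value=5
Op 2: merge R3<->R0 -> R3=(5,0,0,0) R0=(5,0,0,0)
Op 3: merge R0<->R2 -> R0=(5,0,0,0) R2=(5,0,0,0)
Op 4: inc R2 by 2 -> R2=(5,0,2,0) value=7
Op 5: merge R0<->R3 -> R0=(5,0,0,0) R3=(5,0,0,0)
Op 6: merge R0<->R2 -> R0=(5,0,2,0) R2=(5,0,2,0)

Answer: 5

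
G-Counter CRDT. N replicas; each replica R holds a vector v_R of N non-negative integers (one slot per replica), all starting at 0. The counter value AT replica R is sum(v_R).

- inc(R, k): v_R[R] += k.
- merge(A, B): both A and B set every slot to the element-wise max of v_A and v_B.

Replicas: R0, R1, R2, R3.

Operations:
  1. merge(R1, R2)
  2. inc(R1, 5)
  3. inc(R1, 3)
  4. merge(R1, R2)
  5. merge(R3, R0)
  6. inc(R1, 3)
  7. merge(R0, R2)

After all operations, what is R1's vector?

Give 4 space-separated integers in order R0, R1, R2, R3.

Answer: 0 11 0 0

Derivation:
Op 1: merge R1<->R2 -> R1=(0,0,0,0) R2=(0,0,0,0)
Op 2: inc R1 by 5 -> R1=(0,5,0,0) value=5
Op 3: inc R1 by 3 -> R1=(0,8,0,0) value=8
Op 4: merge R1<->R2 -> R1=(0,8,0,0) R2=(0,8,0,0)
Op 5: merge R3<->R0 -> R3=(0,0,0,0) R0=(0,0,0,0)
Op 6: inc R1 by 3 -> R1=(0,11,0,0) value=11
Op 7: merge R0<->R2 -> R0=(0,8,0,0) R2=(0,8,0,0)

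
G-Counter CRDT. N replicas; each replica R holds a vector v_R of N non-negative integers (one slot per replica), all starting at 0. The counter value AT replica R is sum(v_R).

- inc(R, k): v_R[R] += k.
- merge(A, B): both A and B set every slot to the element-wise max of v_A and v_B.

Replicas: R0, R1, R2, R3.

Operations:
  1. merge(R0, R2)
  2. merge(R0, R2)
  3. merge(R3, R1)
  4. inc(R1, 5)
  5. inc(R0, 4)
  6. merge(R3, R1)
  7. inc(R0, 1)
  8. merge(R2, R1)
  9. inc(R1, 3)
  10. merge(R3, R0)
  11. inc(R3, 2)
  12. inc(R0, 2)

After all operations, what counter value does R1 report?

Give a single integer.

Op 1: merge R0<->R2 -> R0=(0,0,0,0) R2=(0,0,0,0)
Op 2: merge R0<->R2 -> R0=(0,0,0,0) R2=(0,0,0,0)
Op 3: merge R3<->R1 -> R3=(0,0,0,0) R1=(0,0,0,0)
Op 4: inc R1 by 5 -> R1=(0,5,0,0) value=5
Op 5: inc R0 by 4 -> R0=(4,0,0,0) value=4
Op 6: merge R3<->R1 -> R3=(0,5,0,0) R1=(0,5,0,0)
Op 7: inc R0 by 1 -> R0=(5,0,0,0) value=5
Op 8: merge R2<->R1 -> R2=(0,5,0,0) R1=(0,5,0,0)
Op 9: inc R1 by 3 -> R1=(0,8,0,0) value=8
Op 10: merge R3<->R0 -> R3=(5,5,0,0) R0=(5,5,0,0)
Op 11: inc R3 by 2 -> R3=(5,5,0,2) value=12
Op 12: inc R0 by 2 -> R0=(7,5,0,0) value=12

Answer: 8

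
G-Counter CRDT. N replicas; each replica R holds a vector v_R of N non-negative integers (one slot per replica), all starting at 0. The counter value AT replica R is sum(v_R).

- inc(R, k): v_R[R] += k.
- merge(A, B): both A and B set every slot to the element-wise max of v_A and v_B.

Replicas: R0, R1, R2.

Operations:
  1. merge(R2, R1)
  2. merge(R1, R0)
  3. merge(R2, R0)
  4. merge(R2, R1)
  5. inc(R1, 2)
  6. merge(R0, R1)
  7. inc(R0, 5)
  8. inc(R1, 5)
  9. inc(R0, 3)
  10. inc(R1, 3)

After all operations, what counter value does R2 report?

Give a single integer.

Op 1: merge R2<->R1 -> R2=(0,0,0) R1=(0,0,0)
Op 2: merge R1<->R0 -> R1=(0,0,0) R0=(0,0,0)
Op 3: merge R2<->R0 -> R2=(0,0,0) R0=(0,0,0)
Op 4: merge R2<->R1 -> R2=(0,0,0) R1=(0,0,0)
Op 5: inc R1 by 2 -> R1=(0,2,0) value=2
Op 6: merge R0<->R1 -> R0=(0,2,0) R1=(0,2,0)
Op 7: inc R0 by 5 -> R0=(5,2,0) value=7
Op 8: inc R1 by 5 -> R1=(0,7,0) value=7
Op 9: inc R0 by 3 -> R0=(8,2,0) value=10
Op 10: inc R1 by 3 -> R1=(0,10,0) value=10

Answer: 0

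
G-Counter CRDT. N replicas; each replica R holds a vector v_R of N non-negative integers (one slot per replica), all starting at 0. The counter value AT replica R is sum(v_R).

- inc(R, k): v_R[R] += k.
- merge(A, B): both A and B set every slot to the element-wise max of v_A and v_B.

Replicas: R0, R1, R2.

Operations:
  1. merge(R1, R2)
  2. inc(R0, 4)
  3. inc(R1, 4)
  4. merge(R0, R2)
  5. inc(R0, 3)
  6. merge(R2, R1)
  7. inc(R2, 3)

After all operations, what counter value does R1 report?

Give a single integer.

Op 1: merge R1<->R2 -> R1=(0,0,0) R2=(0,0,0)
Op 2: inc R0 by 4 -> R0=(4,0,0) value=4
Op 3: inc R1 by 4 -> R1=(0,4,0) value=4
Op 4: merge R0<->R2 -> R0=(4,0,0) R2=(4,0,0)
Op 5: inc R0 by 3 -> R0=(7,0,0) value=7
Op 6: merge R2<->R1 -> R2=(4,4,0) R1=(4,4,0)
Op 7: inc R2 by 3 -> R2=(4,4,3) value=11

Answer: 8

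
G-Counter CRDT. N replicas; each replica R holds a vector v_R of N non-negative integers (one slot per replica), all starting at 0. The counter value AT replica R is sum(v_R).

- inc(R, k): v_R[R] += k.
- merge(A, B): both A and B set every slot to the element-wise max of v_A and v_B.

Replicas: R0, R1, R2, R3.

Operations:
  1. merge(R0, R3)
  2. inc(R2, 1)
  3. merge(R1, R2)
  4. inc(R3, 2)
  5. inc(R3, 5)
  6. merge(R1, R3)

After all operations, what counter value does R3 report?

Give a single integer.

Answer: 8

Derivation:
Op 1: merge R0<->R3 -> R0=(0,0,0,0) R3=(0,0,0,0)
Op 2: inc R2 by 1 -> R2=(0,0,1,0) value=1
Op 3: merge R1<->R2 -> R1=(0,0,1,0) R2=(0,0,1,0)
Op 4: inc R3 by 2 -> R3=(0,0,0,2) value=2
Op 5: inc R3 by 5 -> R3=(0,0,0,7) value=7
Op 6: merge R1<->R3 -> R1=(0,0,1,7) R3=(0,0,1,7)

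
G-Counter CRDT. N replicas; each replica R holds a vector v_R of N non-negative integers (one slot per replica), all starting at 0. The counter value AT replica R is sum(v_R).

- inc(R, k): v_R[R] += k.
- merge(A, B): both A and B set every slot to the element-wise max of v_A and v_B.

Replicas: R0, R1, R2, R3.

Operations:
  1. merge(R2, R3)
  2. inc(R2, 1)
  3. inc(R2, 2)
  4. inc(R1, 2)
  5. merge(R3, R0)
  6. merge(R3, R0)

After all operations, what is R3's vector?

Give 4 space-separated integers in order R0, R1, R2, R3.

Op 1: merge R2<->R3 -> R2=(0,0,0,0) R3=(0,0,0,0)
Op 2: inc R2 by 1 -> R2=(0,0,1,0) value=1
Op 3: inc R2 by 2 -> R2=(0,0,3,0) value=3
Op 4: inc R1 by 2 -> R1=(0,2,0,0) value=2
Op 5: merge R3<->R0 -> R3=(0,0,0,0) R0=(0,0,0,0)
Op 6: merge R3<->R0 -> R3=(0,0,0,0) R0=(0,0,0,0)

Answer: 0 0 0 0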